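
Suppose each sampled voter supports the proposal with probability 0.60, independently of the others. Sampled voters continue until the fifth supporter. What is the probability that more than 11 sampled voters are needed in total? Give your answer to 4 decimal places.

0.0994

Needing more than 11 sampled voters ⇔ fewer than 5 successes in the first 11. With X ~ Binomial(11, 0.60), P(Y > 11) = P(X ≤ 4).
  k=0: C(11,0)·0.60^0·0.40^11 = 0.000042
  k=1: C(11,1)·0.60^1·0.40^10 = 0.000692
  k=2: C(11,2)·0.60^2·0.40^9 = 0.005190
  k=3: C(11,3)·0.60^3·0.40^8 = 0.023357
  k=4: C(11,4)·0.60^4·0.40^7 = 0.070071
P(X ≤ 4) = 0.099353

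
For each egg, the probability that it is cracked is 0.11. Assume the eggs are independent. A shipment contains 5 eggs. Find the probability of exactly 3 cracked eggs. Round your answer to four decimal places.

X ~ Binomial(n=5, p=0.11).
P(X=3) = C(5,3) · p^3 · (1−p)^2
= 10 · 0.001331 · 0.7921 = 0.010543

0.0105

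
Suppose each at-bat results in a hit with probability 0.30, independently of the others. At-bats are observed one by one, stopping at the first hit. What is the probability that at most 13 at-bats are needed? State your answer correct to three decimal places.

0.990

Y = number of at-bats to the first success; geometric, p = 0.30.
P(Y ≤ 13) = 1 − (1−p)^13 = 1 − 0.00969 = 0.99031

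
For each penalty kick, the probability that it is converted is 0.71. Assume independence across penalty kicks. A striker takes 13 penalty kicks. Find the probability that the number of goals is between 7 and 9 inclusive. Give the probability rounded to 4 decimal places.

X ~ Binomial(13, 0.71); P(7 ≤ X ≤ 9) = Σ C(13,k) p^k (1−p)^(13−k) over k:
  k=7: C(13,7)·0.71^7·0.29^6 = 0.092835
  k=8: C(13,8)·0.71^8·0.29^5 = 0.170465
  k=9: C(13,9)·0.71^9·0.29^4 = 0.231859
Total = 0.495159

0.4952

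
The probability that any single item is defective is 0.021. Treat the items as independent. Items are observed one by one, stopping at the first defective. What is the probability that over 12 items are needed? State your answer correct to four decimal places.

0.7752

Y = number of items to the first success; geometric, p = 0.021.
P(Y > 12) = P(first 12 all fail) = (1−p)^12 = 0.775162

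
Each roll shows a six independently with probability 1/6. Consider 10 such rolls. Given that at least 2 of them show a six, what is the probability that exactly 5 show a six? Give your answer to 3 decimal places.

0.025

X ~ Binomial(10, 0.166667). Want P(X=5 | X≥2) = P(X=5) / P(X≥2).
P(X=5) = C(10,5)·0.166667^5·0.833333^5 = 0.01302
P(X≥2) = 1 − 0.16151 − 0.32301 = 0.51548
Ratio = 0.01302 / 0.51548 = 0.02527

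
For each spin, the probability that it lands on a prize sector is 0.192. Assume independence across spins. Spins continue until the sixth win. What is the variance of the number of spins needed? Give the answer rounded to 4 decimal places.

131.5104

Y = total spins until the sixth success; negative binomial with r=6, p=0.192.
Var(Y) = r(1−p)/p² = 6·0.808 / 0.192² = 131.510417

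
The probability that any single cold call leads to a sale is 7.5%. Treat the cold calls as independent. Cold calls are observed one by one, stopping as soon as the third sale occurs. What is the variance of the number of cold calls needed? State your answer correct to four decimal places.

493.3333

Y = total cold calls until the third success; negative binomial with r=3, p=0.075.
Var(Y) = r(1−p)/p² = 3·0.925 / 0.075² = 493.333333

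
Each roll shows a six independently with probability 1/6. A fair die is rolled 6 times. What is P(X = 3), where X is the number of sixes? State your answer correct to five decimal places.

X ~ Binomial(n=6, p=0.166667).
P(X=3) = C(6,3) · p^3 · (1−p)^3
= 20 · 0.0046296 · 0.5787 = 0.0535837

0.05358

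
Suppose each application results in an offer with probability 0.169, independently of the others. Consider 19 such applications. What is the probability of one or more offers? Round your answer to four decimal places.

0.9703

P(at least one) = 1 − P(none) = 1 − (1 − 0.169)^19
= 1 − 0.029677 = 0.970323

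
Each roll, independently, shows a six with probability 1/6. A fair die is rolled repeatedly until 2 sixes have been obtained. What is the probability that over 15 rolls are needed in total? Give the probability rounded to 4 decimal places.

Needing more than 15 rolls ⇔ fewer than 2 successes in the first 15. With X ~ Binomial(15, 0.166667), P(Y > 15) = P(X ≤ 1).
  k=0: C(15,0)·0.166667^0·0.833333^15 = 0.064905
  k=1: C(15,1)·0.166667^1·0.833333^14 = 0.194716
P(X ≤ 1) = 0.259622

0.2596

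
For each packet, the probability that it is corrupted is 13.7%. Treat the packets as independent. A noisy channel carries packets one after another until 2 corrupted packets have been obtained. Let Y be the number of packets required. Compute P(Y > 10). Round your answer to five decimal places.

0.59291

Needing more than 10 packets ⇔ fewer than 2 successes in the first 10. With X ~ Binomial(10, 0.137), P(Y > 10) = P(X ≤ 1).
  k=0: C(10,0)·0.137^0·0.863^10 = 0.2291437
  k=1: C(10,1)·0.137^1·0.863^9 = 0.3637623
P(X ≤ 1) = 0.5929061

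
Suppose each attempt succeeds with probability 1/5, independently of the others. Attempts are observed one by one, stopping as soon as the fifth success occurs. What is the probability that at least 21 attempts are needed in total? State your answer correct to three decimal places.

0.630

Needing more than 20 attempts ⇔ fewer than 5 successes in the first 20. With X ~ Binomial(20, 0.20), P(Y > 20) = P(X ≤ 4).
  k=0: C(20,0)·0.20^0·0.80^20 = 0.01153
  k=1: C(20,1)·0.20^1·0.80^19 = 0.05765
  k=2: C(20,2)·0.20^2·0.80^18 = 0.13691
  k=3: C(20,3)·0.20^3·0.80^17 = 0.20536
  k=4: C(20,4)·0.20^4·0.80^16 = 0.21820
P(X ≤ 4) = 0.62965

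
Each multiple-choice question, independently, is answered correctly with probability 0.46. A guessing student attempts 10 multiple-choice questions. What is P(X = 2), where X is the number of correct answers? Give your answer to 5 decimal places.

X ~ Binomial(n=10, p=0.46).
P(X=2) = C(10,2) · p^2 · (1−p)^8
= 45 · 0.2116 · 0.0072302 = 0.0688459

0.06885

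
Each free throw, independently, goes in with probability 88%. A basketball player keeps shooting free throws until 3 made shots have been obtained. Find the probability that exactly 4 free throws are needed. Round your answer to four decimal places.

0.2453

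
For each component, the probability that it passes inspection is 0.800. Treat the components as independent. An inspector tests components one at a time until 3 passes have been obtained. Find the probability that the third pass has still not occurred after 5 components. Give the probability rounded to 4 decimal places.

Needing more than 5 components ⇔ fewer than 3 successes in the first 5. With X ~ Binomial(5, 0.80), P(Y > 5) = P(X ≤ 2).
  k=0: C(5,0)·0.80^0·0.20^5 = 0.000320
  k=1: C(5,1)·0.80^1·0.20^4 = 0.006400
  k=2: C(5,2)·0.80^2·0.20^3 = 0.051200
P(X ≤ 2) = 0.057920

0.0579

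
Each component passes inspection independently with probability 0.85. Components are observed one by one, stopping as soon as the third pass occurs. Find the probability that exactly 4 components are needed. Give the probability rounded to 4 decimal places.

0.2764

Y = trial on which the third success occurs; negative binomial, r=3, p=0.85.
P(Y=4) = C(3,2) · p^3 · (1−p)^1
= 3 · 0.61413 · 0.15 = 0.276356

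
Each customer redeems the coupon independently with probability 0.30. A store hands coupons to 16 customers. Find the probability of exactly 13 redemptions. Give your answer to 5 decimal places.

0.00003

X ~ Binomial(n=16, p=0.30).
P(X=13) = C(16,13) · p^13 · (1−p)^3
= 560 · 1.5943e-07 · 0.343 = 0.0000306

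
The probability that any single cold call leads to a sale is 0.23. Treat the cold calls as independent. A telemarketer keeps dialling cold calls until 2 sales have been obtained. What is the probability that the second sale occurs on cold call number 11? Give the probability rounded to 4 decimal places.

Y = trial on which the second success occurs; negative binomial, r=2, p=0.23.
P(Y=11) = C(10,1) · p^2 · (1−p)^9
= 10 · 0.0529 · 0.095152 = 0.050335

0.0503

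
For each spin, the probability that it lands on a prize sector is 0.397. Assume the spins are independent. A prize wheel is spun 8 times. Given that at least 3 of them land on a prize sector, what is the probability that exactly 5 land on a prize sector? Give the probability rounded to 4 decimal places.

0.1785

X ~ Binomial(8, 0.397). Want P(X=5 | X≥3) = P(X=5) / P(X≥3).
P(X=5) = C(8,5)·0.397^5·0.603^3 = 0.121086
P(X≥3) = 1 − 0.017480 − 0.092067 − 0.212150 = 0.678304
Ratio = 0.121086 / 0.678304 = 0.178512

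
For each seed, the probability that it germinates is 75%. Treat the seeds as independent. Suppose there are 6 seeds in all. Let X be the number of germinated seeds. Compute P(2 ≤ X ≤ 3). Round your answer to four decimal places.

0.1648

X ~ Binomial(6, 0.75); P(2 ≤ X ≤ 3) = Σ C(6,k) p^k (1−p)^(6−k) over k:
  k=2: C(6,2)·0.75^2·0.25^4 = 0.032959
  k=3: C(6,3)·0.75^3·0.25^3 = 0.131836
Total = 0.164795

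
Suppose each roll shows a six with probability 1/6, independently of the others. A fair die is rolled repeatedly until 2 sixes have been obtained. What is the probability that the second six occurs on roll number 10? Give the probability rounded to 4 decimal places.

Y = trial on which the second success occurs; negative binomial, r=2, p=0.166667.
P(Y=10) = C(9,1) · p^2 · (1−p)^8
= 9 · 0.027778 · 0.23257 = 0.058142

0.0581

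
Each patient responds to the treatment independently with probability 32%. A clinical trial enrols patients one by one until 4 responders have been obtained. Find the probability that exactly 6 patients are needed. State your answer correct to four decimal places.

Y = trial on which the fourth success occurs; negative binomial, r=4, p=0.32.
P(Y=6) = C(5,3) · p^4 · (1−p)^2
= 10 · 0.010486 · 0.4624 = 0.048486

0.0485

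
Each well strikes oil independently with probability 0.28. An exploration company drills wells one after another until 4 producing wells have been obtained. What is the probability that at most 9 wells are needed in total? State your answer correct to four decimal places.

0.2260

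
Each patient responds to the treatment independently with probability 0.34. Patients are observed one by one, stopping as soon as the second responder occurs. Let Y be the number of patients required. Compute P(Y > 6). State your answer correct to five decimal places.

Needing more than 6 patients ⇔ fewer than 2 successes in the first 6. With X ~ Binomial(6, 0.34), P(Y > 6) = P(X ≤ 1).
  k=0: C(6,0)·0.34^0·0.66^6 = 0.0826540
  k=1: C(6,1)·0.34^1·0.66^5 = 0.2554758
P(X ≤ 1) = 0.3381298

0.33813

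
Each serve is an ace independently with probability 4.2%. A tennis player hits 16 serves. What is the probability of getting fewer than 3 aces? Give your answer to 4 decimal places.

X ~ Binomial(16, 0.042); P(X ≤ 2) = Σ C(16,k) p^k (1−p)^(16−k) over k:
  k=0: C(16,0)·0.042^0·0.958^16 = 0.503325
  k=1: C(16,1)·0.042^1·0.958^15 = 0.353063
  k=2: C(16,2)·0.042^2·0.958^14 = 0.116091
Total = 0.972478

0.9725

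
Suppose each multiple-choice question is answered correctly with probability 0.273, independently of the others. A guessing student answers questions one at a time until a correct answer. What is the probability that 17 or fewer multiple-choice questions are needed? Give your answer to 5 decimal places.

Y = number of multiple-choice questions to the first success; geometric, p = 0.273.
P(Y ≤ 17) = 1 − (1−p)^17 = 1 − 0.0044267 = 0.9955733

0.99557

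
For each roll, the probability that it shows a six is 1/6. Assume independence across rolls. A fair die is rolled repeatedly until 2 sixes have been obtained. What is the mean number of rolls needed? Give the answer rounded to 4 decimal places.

12.0000

Y = total rolls until the second success; negative binomial with r=2, p=0.166667.
E[Y] = r / p = 2 / 0.166667 = 12.000000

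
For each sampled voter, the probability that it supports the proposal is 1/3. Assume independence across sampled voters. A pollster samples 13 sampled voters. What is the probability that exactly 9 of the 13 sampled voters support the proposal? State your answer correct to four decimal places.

X ~ Binomial(n=13, p=0.333333).
P(X=9) = C(13,9) · p^9 · (1−p)^4
= 715 · 5.0805e-05 · 0.19753 = 0.007175

0.0072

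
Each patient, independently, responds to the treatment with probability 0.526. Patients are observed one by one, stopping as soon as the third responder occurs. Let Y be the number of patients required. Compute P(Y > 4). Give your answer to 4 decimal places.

0.6475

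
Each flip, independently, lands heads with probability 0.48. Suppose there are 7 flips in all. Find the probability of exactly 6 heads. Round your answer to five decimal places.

X ~ Binomial(n=7, p=0.48).
P(X=6) = C(7,6) · p^6 · (1−p)^1
= 7 · 0.012231 · 0.52 = 0.0445193

0.04452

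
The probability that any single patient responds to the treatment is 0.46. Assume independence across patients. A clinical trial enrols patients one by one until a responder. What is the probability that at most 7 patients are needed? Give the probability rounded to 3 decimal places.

0.987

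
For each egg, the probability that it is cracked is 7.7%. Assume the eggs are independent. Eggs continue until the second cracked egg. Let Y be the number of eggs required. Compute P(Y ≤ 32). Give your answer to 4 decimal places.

0.7175

Finishing within 32 eggs ⇔ at least 2 successes in the first 32. With X ~ Binomial(32, 0.077), P(Y ≤ 32) = 1 − P(X ≤ 1).
  k=0: C(32,0)·0.077^0·0.923^32 = 0.076994
  k=1: C(32,1)·0.077^1·0.923^31 = 0.205539
1 − 0.282532 = 0.717468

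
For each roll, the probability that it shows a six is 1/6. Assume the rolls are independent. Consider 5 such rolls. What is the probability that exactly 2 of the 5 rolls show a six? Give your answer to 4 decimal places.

X ~ Binomial(n=5, p=0.166667).
P(X=2) = C(5,2) · p^2 · (1−p)^3
= 10 · 0.027778 · 0.5787 = 0.160751

0.1608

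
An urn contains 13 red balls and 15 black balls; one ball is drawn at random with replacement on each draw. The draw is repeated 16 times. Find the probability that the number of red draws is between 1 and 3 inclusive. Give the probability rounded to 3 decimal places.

X ~ Binomial(16, 0.464286); P(1 ≤ X ≤ 3) = Σ C(16,k) p^k (1−p)^(16−k) over k:
  k=1: C(16,1)·0.464286^1·0.535714^15 = 0.00064
  k=2: C(16,2)·0.464286^2·0.535714^14 = 0.00415
  k=3: C(16,3)·0.464286^3·0.535714^13 = 0.01678
Total = 0.02156

0.022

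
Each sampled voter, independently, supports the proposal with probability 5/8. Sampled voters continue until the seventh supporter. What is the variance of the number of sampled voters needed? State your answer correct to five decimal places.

6.72000

Y = total sampled voters until the seventh success; negative binomial with r=7, p=0.625.
Var(Y) = r(1−p)/p² = 7·0.375 / 0.625² = 6.7200000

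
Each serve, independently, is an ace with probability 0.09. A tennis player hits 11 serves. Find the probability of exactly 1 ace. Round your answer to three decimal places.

X ~ Binomial(n=11, p=0.09).
P(X=1) = C(11,1) · p^1 · (1−p)^10
= 11 · 0.09 · 0.38942 = 0.38552

0.386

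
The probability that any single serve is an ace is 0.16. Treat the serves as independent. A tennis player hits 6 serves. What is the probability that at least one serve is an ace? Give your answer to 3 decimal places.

P(at least one) = 1 − P(none) = 1 − (1 − 0.16)^6
= 1 − 0.35130 = 0.64870

0.649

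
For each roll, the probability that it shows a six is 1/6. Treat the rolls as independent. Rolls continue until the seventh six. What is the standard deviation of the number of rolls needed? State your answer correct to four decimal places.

Y = total rolls until the seventh success; negative binomial with r=7, p=0.166667.
SD(Y) = √[r(1−p)/p²] = √(210.000000) = 14.491377

14.4914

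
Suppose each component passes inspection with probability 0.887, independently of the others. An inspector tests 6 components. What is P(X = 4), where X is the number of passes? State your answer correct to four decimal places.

X ~ Binomial(n=6, p=0.887).
P(X=4) = C(6,4) · p^4 · (1−p)^2
= 15 · 0.61901 · 0.012769 = 0.118561

0.1186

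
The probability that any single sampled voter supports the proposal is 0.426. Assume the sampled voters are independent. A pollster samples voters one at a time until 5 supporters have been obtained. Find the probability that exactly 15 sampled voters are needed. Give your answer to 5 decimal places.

Y = trial on which the fifth success occurs; negative binomial, r=5, p=0.426.
P(Y=15) = C(14,4) · p^5 · (1−p)^10
= 1001 · 0.01403 · 0.0038826 = 0.0545257

0.05453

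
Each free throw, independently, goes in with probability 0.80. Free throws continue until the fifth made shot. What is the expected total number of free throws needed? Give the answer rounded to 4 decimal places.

6.2500

Y = total free throws until the fifth success; negative binomial with r=5, p=0.80.
E[Y] = r / p = 5 / 0.80 = 6.250000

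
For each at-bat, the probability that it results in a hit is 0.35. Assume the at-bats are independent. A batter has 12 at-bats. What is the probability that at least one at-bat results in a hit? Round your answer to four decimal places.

P(at least one) = 1 − P(none) = 1 − (1 − 0.35)^12
= 1 − 0.005688 = 0.994312

0.9943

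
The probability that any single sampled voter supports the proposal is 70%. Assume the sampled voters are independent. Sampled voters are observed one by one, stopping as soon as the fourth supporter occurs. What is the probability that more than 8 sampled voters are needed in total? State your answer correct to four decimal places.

Needing more than 8 sampled voters ⇔ fewer than 4 successes in the first 8. With X ~ Binomial(8, 0.70), P(Y > 8) = P(X ≤ 3).
  k=0: C(8,0)·0.70^0·0.30^8 = 0.000066
  k=1: C(8,1)·0.70^1·0.30^7 = 0.001225
  k=2: C(8,2)·0.70^2·0.30^6 = 0.010002
  k=3: C(8,3)·0.70^3·0.30^5 = 0.046675
P(X ≤ 3) = 0.057968

0.0580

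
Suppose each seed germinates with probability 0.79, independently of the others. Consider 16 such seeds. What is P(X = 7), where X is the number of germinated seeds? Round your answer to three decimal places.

0.002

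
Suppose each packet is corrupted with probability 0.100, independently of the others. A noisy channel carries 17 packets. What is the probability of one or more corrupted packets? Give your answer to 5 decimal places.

0.83323

P(at least one) = 1 − P(none) = 1 − (1 − 0.10)^17
= 1 − 0.1667718 = 0.8332282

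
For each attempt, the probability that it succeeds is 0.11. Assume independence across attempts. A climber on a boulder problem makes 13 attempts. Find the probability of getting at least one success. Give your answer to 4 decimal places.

P(at least one) = 1 − P(none) = 1 − (1 − 0.11)^13
= 1 − 0.219821 = 0.780179

0.7802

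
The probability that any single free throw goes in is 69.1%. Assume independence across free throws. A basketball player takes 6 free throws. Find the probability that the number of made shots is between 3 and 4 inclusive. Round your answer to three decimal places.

X ~ Binomial(6, 0.691); P(3 ≤ X ≤ 4) = Σ C(6,k) p^k (1−p)^(6−k) over k:
  k=3: C(6,3)·0.691^3·0.309^3 = 0.19469
  k=4: C(6,4)·0.691^4·0.309^2 = 0.32653
Total = 0.52122

0.521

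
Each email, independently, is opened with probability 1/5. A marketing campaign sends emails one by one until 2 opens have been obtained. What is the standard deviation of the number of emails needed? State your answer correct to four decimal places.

Y = total emails until the second success; negative binomial with r=2, p=0.20.
SD(Y) = √[r(1−p)/p²] = √(40.000000) = 6.324555

6.3246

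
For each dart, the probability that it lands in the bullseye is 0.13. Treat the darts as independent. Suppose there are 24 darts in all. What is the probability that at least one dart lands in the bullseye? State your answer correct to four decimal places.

P(at least one) = 1 − P(none) = 1 − (1 − 0.13)^24
= 1 − 0.035356 = 0.964644

0.9646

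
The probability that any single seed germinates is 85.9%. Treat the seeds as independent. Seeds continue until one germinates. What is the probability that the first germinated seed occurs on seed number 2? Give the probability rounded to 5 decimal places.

Geometric (trials to first success), p = 0.859.
P(Y = 2) = (1−p)^1 · p = 0.141 · 0.859 = 0.1211190

0.12112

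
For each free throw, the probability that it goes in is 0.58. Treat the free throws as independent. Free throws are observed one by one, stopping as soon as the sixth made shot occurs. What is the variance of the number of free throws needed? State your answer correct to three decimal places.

Y = total free throws until the sixth success; negative binomial with r=6, p=0.58.
Var(Y) = r(1−p)/p² = 6·0.42 / 0.58² = 7.49108

7.491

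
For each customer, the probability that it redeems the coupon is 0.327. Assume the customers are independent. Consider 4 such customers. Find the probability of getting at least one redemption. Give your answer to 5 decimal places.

0.79486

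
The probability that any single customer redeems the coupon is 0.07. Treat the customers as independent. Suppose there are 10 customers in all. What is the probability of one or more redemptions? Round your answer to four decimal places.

P(at least one) = 1 − P(none) = 1 − (1 − 0.07)^10
= 1 − 0.483982 = 0.516018

0.5160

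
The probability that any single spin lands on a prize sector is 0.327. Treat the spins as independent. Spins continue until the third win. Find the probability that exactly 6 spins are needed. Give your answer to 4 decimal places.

Y = trial on which the third success occurs; negative binomial, r=3, p=0.327.
P(Y=6) = C(5,2) · p^3 · (1−p)^3
= 10 · 0.034966 · 0.30482 = 0.106583

0.1066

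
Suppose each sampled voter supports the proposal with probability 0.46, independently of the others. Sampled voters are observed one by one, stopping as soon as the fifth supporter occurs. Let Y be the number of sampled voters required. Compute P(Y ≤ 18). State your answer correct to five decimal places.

Finishing within 18 sampled voters ⇔ at least 5 successes in the first 18. With X ~ Binomial(18, 0.46), P(Y ≤ 18) = 1 − P(X ≤ 4).
  k=0: C(18,0)·0.46^0·0.54^18 = 0.0000152
  k=1: C(18,1)·0.46^1·0.54^17 = 0.0002337
  k=2: C(18,2)·0.46^2·0.54^16 = 0.0016924
  k=3: C(18,3)·0.46^3·0.54^15 = 0.0076890
  k=4: C(18,4)·0.46^4·0.54^14 = 0.0245621
1 − 0.0341925 = 0.9658075

0.96581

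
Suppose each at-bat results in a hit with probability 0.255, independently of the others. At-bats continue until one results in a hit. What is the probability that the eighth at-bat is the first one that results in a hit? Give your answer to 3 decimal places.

0.032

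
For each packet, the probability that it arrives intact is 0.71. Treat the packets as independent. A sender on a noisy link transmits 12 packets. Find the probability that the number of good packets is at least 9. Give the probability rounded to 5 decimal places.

X ~ Binomial(12, 0.71); P(X ≥ 9) = Σ C(12,k) p^k (1−p)^(12−k) over k:
  k=9: C(12,9)·0.71^9·0.29^3 = 0.2460038
  k=10: C(12,10)·0.71^10·0.29^2 = 0.1806855
  k=11: C(12,11)·0.71^11·0.29^1 = 0.0804306
  k=12: C(12,12)·0.71^12·0.29^0 = 0.0164097
Total = 0.5235296

0.52353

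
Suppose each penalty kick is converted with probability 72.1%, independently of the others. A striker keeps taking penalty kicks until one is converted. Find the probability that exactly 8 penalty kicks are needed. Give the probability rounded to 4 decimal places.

Geometric (trials to first success), p = 0.721.
P(Y = 8) = (1−p)^7 · p = 0.00013159 · 0.721 = 0.000095

0.0001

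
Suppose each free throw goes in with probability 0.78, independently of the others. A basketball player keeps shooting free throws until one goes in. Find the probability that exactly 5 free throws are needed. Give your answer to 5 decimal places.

0.00183

Geometric (trials to first success), p = 0.78.
P(Y = 5) = (1−p)^4 · p = 0.0023426 · 0.78 = 0.0018272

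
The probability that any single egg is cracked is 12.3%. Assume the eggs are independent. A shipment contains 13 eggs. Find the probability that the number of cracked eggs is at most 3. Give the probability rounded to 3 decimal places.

0.934

X ~ Binomial(13, 0.123); P(X ≤ 3) = Σ C(13,k) p^k (1−p)^(13−k) over k:
  k=0: C(13,0)·0.123^0·0.877^13 = 0.18155
  k=1: C(13,1)·0.123^1·0.877^12 = 0.33101
  k=2: C(13,2)·0.123^2·0.877^11 = 0.27855
  k=3: C(13,3)·0.123^3·0.877^10 = 0.14324
Total = 0.93435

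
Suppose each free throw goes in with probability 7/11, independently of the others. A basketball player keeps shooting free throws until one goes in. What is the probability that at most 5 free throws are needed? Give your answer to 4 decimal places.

Y = number of free throws to the first success; geometric, p = 0.636364.
P(Y ≤ 5) = 1 − (1−p)^5 = 1 − 0.006358 = 0.993642

0.9936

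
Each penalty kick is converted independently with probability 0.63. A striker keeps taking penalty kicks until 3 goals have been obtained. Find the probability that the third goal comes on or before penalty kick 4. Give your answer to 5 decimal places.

Finishing within 4 penalty kicks ⇔ at least 3 successes in the first 4. With X ~ Binomial(4, 0.63), P(Y ≤ 4) = 1 − P(X ≤ 2).
  k=0: C(4,0)·0.63^0·0.37^4 = 0.0187416
  k=1: C(4,1)·0.63^1·0.37^3 = 0.1276456
  k=2: C(4,2)·0.63^2·0.37^2 = 0.3260137
1 − 0.4724008 = 0.5275992

0.52760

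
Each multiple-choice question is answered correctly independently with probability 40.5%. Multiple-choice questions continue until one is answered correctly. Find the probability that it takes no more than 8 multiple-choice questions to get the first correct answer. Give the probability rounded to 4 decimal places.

0.9843

Y = number of multiple-choice questions to the first success; geometric, p = 0.405.
P(Y ≤ 8) = 1 − (1−p)^8 = 1 − 0.015709 = 0.984291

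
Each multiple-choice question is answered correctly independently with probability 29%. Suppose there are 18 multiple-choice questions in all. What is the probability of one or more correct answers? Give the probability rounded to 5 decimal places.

0.99790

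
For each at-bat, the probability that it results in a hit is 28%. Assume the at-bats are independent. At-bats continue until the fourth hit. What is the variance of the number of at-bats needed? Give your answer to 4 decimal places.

Y = total at-bats until the fourth success; negative binomial with r=4, p=0.28.
Var(Y) = r(1−p)/p² = 4·0.72 / 0.28² = 36.734694

36.7347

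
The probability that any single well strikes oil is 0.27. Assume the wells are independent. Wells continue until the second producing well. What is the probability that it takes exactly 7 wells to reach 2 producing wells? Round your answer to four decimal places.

0.0907

Y = trial on which the second success occurs; negative binomial, r=2, p=0.27.
P(Y=7) = C(6,1) · p^2 · (1−p)^5
= 6 · 0.0729 · 0.20731 = 0.090676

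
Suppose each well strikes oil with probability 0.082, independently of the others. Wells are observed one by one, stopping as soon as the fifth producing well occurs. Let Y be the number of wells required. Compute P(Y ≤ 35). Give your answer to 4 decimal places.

0.1554

Finishing within 35 wells ⇔ at least 5 successes in the first 35. With X ~ Binomial(35, 0.082), P(Y ≤ 35) = 1 − P(X ≤ 4).
  k=0: C(35,0)·0.082^0·0.918^35 = 0.050060
  k=1: C(35,1)·0.082^1·0.918^34 = 0.156507
  k=2: C(35,2)·0.082^2·0.918^33 = 0.237658
  k=3: C(35,3)·0.082^3·0.918^32 = 0.233516
  k=4: C(35,4)·0.082^4·0.918^31 = 0.166870
1 − 0.844612 = 0.155388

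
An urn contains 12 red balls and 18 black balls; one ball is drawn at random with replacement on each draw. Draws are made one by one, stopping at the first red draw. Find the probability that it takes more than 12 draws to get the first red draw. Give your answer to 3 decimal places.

Y = number of draws to the first success; geometric, p = 0.40.
P(Y > 12) = P(first 12 all fail) = (1−p)^12 = 0.00218

0.002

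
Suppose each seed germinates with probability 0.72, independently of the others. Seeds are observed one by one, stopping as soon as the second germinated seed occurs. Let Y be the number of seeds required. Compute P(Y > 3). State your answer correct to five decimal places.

0.19130

Needing more than 3 seeds ⇔ fewer than 2 successes in the first 3. With X ~ Binomial(3, 0.72), P(Y > 3) = P(X ≤ 1).
  k=0: C(3,0)·0.72^0·0.28^3 = 0.0219520
  k=1: C(3,1)·0.72^1·0.28^2 = 0.1693440
P(X ≤ 1) = 0.1912960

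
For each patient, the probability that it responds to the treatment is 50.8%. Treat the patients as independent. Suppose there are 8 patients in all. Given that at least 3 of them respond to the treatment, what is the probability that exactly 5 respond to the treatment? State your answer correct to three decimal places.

0.261

X ~ Binomial(8, 0.508). Want P(X=5 | X≥3) = P(X=5) / P(X≥3).
P(X=5) = C(8,5)·0.508^5·0.492^3 = 0.22563
P(X≥3) = 1 − 0.00343 − 0.02836 − 0.10249 = 0.86572
Ratio = 0.22563 / 0.86572 = 0.26063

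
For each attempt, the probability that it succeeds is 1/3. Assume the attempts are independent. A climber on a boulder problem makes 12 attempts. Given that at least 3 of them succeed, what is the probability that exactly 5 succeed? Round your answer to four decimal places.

X ~ Binomial(12, 0.333333). Want P(X=5 | X≥3) = P(X=5) / P(X≥3).
P(X=5) = C(12,5)·0.333333^5·0.666667^7 = 0.190757
P(X≥3) = 1 − 0.007707 − 0.046244 − 0.127171 = 0.818877
Ratio = 0.190757 / 0.818877 = 0.232949

0.2329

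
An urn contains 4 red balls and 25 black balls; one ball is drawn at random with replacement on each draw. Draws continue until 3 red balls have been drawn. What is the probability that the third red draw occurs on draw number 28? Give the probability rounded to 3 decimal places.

0.023

Y = trial on which the third success occurs; negative binomial, r=3, p=0.137931.
P(Y=28) = C(27,2) · p^3 · (1−p)^25
= 351 · 0.0026241 · 0.024465 = 0.02253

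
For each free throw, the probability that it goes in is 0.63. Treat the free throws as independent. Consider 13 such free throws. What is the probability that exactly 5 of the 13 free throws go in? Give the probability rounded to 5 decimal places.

0.04486

X ~ Binomial(n=13, p=0.63).
P(X=5) = C(13,5) · p^5 · (1−p)^8
= 1287 · 0.099244 · 0.00035125 = 0.0448637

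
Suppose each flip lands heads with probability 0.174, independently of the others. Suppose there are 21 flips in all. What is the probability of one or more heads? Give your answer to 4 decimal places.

P(at least one) = 1 − P(none) = 1 − (1 − 0.174)^21
= 1 − 0.018054 = 0.981946

0.9819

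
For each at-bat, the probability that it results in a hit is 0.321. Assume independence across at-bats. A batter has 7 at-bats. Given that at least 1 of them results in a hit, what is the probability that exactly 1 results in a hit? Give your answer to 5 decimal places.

X ~ Binomial(7, 0.321). Want P(X=1 | X≥1) = P(X=1) / P(X≥1).
P(X=1) = C(7,1)·0.321^1·0.679^6 = 0.2202022
P(X≥1) = 1 − 0.0665409 = 0.9334591
Ratio = 0.2202022 / 0.9334591 = 0.2358992

0.23590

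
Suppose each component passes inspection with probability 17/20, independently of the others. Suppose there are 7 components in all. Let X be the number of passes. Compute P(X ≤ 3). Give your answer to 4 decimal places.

0.0121

X ~ Binomial(7, 0.85); P(X ≤ 3) = Σ C(7,k) p^k (1−p)^(7−k) over k:
  k=0: C(7,0)·0.85^0·0.15^7 = 0.000002
  k=1: C(7,1)·0.85^1·0.15^6 = 0.000068
  k=2: C(7,2)·0.85^2·0.15^5 = 0.001152
  k=3: C(7,3)·0.85^3·0.15^4 = 0.010882
Total = 0.012103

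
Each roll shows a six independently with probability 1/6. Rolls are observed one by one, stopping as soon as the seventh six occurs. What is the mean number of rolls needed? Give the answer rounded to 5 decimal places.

42.00000

Y = total rolls until the seventh success; negative binomial with r=7, p=0.166667.
E[Y] = r / p = 7 / 0.166667 = 42.0000000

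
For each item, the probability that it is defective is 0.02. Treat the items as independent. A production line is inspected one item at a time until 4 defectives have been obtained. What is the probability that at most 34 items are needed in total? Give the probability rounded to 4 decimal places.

0.0046

Finishing within 34 items ⇔ at least 4 successes in the first 34. With X ~ Binomial(34, 0.02), P(Y ≤ 34) = 1 − P(X ≤ 3).
  k=0: C(34,0)·0.02^0·0.98^34 = 0.503137
  k=1: C(34,1)·0.02^1·0.98^33 = 0.349116
  k=2: C(34,2)·0.02^2·0.98^32 = 0.117559
  k=3: C(34,3)·0.02^3·0.98^31 = 0.025591
1 − 0.995404 = 0.004596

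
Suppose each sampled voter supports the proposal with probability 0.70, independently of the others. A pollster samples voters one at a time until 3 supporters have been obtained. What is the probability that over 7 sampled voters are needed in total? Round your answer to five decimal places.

Needing more than 7 sampled voters ⇔ fewer than 3 successes in the first 7. With X ~ Binomial(7, 0.70), P(Y > 7) = P(X ≤ 2).
  k=0: C(7,0)·0.70^0·0.30^7 = 0.0002187
  k=1: C(7,1)·0.70^1·0.30^6 = 0.0035721
  k=2: C(7,2)·0.70^2·0.30^5 = 0.0250047
P(X ≤ 2) = 0.0287955

0.02880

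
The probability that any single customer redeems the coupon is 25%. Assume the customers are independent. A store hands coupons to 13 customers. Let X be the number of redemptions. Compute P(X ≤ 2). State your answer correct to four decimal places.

X ~ Binomial(13, 0.25); P(X ≤ 2) = Σ C(13,k) p^k (1−p)^(13−k) over k:
  k=0: C(13,0)·0.25^0·0.75^13 = 0.023757
  k=1: C(13,1)·0.25^1·0.75^12 = 0.102948
  k=2: C(13,2)·0.25^2·0.75^11 = 0.205896
Total = 0.332602

0.3326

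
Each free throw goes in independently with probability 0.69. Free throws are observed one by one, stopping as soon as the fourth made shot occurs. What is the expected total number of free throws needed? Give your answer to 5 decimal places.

Y = total free throws until the fourth success; negative binomial with r=4, p=0.69.
E[Y] = r / p = 4 / 0.69 = 5.7971014

5.79710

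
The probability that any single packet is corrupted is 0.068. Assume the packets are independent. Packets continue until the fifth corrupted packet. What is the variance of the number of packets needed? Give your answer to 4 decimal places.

Y = total packets until the fifth success; negative binomial with r=5, p=0.068.
Var(Y) = r(1−p)/p² = 5·0.932 / 0.068² = 1007.785467

1007.7855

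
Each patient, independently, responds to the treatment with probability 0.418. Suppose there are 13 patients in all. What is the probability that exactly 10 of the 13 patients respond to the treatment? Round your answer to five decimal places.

0.00918

X ~ Binomial(n=13, p=0.418).
P(X=10) = C(13,10) · p^10 · (1−p)^3
= 286 · 0.00016284 · 0.19714 = 0.0091812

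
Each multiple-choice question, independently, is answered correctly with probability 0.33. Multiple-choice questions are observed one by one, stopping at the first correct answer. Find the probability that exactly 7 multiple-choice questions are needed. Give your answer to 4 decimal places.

0.0299

Geometric (trials to first success), p = 0.33.
P(Y = 7) = (1−p)^6 · p = 0.090458 · 0.33 = 0.029851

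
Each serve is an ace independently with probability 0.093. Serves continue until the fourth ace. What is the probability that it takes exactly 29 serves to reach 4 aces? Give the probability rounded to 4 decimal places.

Y = trial on which the fourth success occurs; negative binomial, r=4, p=0.093.
P(Y=29) = C(28,3) · p^4 · (1−p)^25
= 3276 · 7.4805e-05 · 0.087133 = 0.021353

0.0214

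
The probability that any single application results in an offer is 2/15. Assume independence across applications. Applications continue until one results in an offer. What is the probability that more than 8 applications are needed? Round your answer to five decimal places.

Y = number of applications to the first success; geometric, p = 0.133333.
P(Y > 8) = P(first 8 all fail) = (1−p)^8 = 0.3182854

0.31829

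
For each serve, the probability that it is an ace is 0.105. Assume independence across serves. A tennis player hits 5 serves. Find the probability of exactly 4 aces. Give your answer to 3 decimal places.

X ~ Binomial(n=5, p=0.105).
P(X=4) = C(5,4) · p^4 · (1−p)^1
= 5 · 0.00012155 · 0.895 = 0.00054

0.001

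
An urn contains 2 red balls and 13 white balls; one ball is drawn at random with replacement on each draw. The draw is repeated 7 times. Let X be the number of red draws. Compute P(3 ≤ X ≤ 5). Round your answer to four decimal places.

X ~ Binomial(7, 0.133333); P(3 ≤ X ≤ 5) = Σ C(7,k) p^k (1−p)^(7−k) over k:
  k=3: C(7,3)·0.133333^3·0.866667^4 = 0.046805
  k=4: C(7,4)·0.133333^4·0.866667^3 = 0.007201
  k=5: C(7,5)·0.133333^5·0.866667^2 = 0.000665
Total = 0.054671

0.0547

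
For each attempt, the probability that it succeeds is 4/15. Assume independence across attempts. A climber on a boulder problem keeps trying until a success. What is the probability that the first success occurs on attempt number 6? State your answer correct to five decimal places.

Geometric (trials to first success), p = 0.266667.
P(Y = 6) = (1−p)^5 · p = 0.21208 · 0.266667 = 0.0565556

0.05656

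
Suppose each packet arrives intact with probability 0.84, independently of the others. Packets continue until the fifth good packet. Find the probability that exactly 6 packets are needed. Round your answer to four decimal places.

0.3346

Y = trial on which the fifth success occurs; negative binomial, r=5, p=0.84.
P(Y=6) = C(5,4) · p^5 · (1−p)^1
= 5 · 0.41821 · 0.16 = 0.334570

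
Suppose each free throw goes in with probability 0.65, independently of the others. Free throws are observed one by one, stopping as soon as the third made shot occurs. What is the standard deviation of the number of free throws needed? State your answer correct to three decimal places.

Y = total free throws until the third success; negative binomial with r=3, p=0.65.
SD(Y) = √[r(1−p)/p²] = √(2.48521) = 1.57645

1.576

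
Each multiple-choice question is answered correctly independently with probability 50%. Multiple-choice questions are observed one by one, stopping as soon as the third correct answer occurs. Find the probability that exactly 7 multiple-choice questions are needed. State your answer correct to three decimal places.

0.117

Y = trial on which the third success occurs; negative binomial, r=3, p=0.50.
P(Y=7) = C(6,2) · p^3 · (1−p)^4
= 15 · 0.125 · 0.0625 = 0.11719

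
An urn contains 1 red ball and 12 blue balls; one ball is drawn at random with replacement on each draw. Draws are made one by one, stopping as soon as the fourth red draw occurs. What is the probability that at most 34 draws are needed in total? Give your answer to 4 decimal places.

0.2638

Finishing within 34 draws ⇔ at least 4 successes in the first 34. With X ~ Binomial(34, 0.076923), P(Y ≤ 34) = 1 − P(X ≤ 3).
  k=0: C(34,0)·0.076923^0·0.923077^34 = 0.065779
  k=1: C(34,1)·0.076923^1·0.923077^33 = 0.186374
  k=2: C(34,2)·0.076923^2·0.923077^32 = 0.256265
  k=3: C(34,3)·0.076923^3·0.923077^31 = 0.227791
1 − 0.736209 = 0.263791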